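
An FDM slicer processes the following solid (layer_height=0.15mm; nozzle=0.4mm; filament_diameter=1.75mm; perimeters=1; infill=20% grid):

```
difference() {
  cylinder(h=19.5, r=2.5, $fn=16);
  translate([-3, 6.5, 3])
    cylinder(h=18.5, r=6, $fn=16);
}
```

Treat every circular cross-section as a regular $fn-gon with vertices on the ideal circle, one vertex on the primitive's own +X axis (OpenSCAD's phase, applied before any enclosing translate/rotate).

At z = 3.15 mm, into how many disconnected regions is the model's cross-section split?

1

At z = 3.15 mm: the r=2.5 cylinder contributes a regular 16-gon of circumradius 2.5; the r=6 cylinder at (-3, 6.5) gives a regular 16-gon of circumradius 6 (constant along its height); Subtracting the remaining from the first: starting from the r=2.5 cylinder, the r=6 cylinder at (-3, 6.5) partially overlaps it — only the 3.24 mm² overlap (of its 110.21 mm²) is removed, clipping the outline — 1 connected region. The result has 1 disconnected region.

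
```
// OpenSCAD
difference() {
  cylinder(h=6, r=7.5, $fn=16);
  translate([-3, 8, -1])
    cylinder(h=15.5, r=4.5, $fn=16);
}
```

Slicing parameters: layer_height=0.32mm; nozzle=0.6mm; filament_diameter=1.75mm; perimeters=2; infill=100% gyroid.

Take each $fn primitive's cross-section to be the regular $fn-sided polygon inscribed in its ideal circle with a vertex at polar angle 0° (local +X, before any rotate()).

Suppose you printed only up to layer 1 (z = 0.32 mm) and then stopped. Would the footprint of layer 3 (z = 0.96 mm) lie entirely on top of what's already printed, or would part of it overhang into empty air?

Compare the two slices. At z = 0.32: the cylinder: section is a regular 16-gon, circumradius r=7.5 (area = (16/2)·7.500²·sin(360°/16) = 172.21 mm²); the r=4.5 cylinder at (-3, 8) gives a regular 16-gon of circumradius 4.5 (constant along its height) (area = (16/2)·4.500²·sin(360°/16) = 61.99 mm²); Taking the first minus the rest: starting from the r=7.5 cylinder (172.21 mm²), the r=4.5 cylinder at (-3, 8) partially overlaps it — only the 17.77 mm² overlap (of its 61.99 mm²) is removed, clipping the outline — area = 154.44 mm². At z = 0.96: the r=7.5 cylinder gives a regular 16-gon of circumradius 7.5 (constant along its height) (area = (16/2)·7.500²·sin(360°/16) = 172.21 mm²); the cylinder at (-3, 8): section is a regular 16-gon, circumradius r=4.5 (area = (16/2)·4.500²·sin(360°/16) = 61.99 mm²); After the difference (first − rest): starting from the r=7.5 cylinder (172.21 mm²), the r=4.5 cylinder at (-3, 8) partially overlaps it — only the 17.77 mm² overlap (of its 61.99 mm²) is removed, clipping the outline — area = 154.44 mm². Checking containment: the cross-section at z = 0.96 is a subset of the cross-section at z = 0.32.

entirely on top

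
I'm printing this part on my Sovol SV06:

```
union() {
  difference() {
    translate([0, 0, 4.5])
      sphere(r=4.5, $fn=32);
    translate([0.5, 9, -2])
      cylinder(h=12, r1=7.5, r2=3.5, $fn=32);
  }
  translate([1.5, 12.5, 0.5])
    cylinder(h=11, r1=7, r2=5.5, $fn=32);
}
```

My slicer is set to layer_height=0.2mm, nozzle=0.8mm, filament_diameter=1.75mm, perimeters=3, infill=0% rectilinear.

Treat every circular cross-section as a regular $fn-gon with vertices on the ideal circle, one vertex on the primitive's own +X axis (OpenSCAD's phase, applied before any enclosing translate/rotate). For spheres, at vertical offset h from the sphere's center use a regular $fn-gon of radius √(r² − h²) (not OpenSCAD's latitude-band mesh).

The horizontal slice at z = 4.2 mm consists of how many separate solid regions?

At z = 4.2 mm: the sphere: section is a regular 32-gon, circumradius = √(r²−h²) = √(4.5²−0.3²) = 4.490; the cone at (0.5, 9): at t=0.517 of its height the radius interpolates to r₁+(r₂−r₁)t = 5.433, giving a regular 32-gon of that circumradius; After the difference (first − rest): starting from the r=4.5 sphere, the cone at (0.5, 9) partially overlaps it — only the 2.39 mm² overlap (of its 92.15 mm²) is removed, clipping the outline — 1 connected region; the cone at (1.5, 12.5): at t=0.336 of its height the radius interpolates to r₁+(r₂−r₁)t = 6.495, giving a regular 32-gon of that circumradius; Combining (union): the 2 present regions are separate (no shared area or edge), so areas and boundary lengths simply add and each stays a separate island — 2 connected regions. The result has 2 disconnected regions.

2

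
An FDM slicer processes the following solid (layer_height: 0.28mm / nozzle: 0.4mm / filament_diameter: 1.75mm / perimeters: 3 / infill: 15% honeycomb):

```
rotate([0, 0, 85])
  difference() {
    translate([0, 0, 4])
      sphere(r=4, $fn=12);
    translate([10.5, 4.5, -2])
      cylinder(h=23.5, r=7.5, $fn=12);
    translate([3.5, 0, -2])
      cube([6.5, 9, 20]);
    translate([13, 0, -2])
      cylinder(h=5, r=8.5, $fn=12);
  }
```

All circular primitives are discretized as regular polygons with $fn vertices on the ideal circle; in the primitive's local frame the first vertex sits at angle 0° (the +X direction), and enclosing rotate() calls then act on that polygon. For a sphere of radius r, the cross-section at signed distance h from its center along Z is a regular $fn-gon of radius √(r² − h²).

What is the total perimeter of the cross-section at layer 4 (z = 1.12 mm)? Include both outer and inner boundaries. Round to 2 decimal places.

17.24 mm

At z = 1.12 mm: the r=4 sphere contributes a regular 12-gon of circumradius √(4²−2.88²) = 2.776 (perimeter = 2·12·2.776·sin(180°/12) = 17.24 mm); the r=7.5 cylinder at (10.5, 4.5) gives a regular 12-gon of circumradius 7.5 (constant along its height) (perimeter = 2·12·7.500·sin(180°/12) = 46.59 mm); the cube at (3.5, 0) is present — its section is the full 6.5×9 rectangle (perimeter 31.00 mm); the cylinder at (13, 0): section is a regular 12-gon, circumradius r=8.5 (perimeter = 2·12·8.500·sin(180°/12) = 52.80 mm); Subtracting the remaining from the first: starting from the r=4 sphere, the r=7.5 cylinder at (10.5, 4.5) misses the remaining region (no effect); the 6.5×9 cube at (3.5, 0) misses the remaining region (no effect); the r=8.5 cylinder at (13, 0) misses the remaining region (no effect) — boundary = 17.24 mm; (rotated 85° about Z; rotation is an isometry so areas/perimeters/island counts are preserved). Overall, the cross-section is a single solid region. Total boundary length (outer) = 17.24 mm.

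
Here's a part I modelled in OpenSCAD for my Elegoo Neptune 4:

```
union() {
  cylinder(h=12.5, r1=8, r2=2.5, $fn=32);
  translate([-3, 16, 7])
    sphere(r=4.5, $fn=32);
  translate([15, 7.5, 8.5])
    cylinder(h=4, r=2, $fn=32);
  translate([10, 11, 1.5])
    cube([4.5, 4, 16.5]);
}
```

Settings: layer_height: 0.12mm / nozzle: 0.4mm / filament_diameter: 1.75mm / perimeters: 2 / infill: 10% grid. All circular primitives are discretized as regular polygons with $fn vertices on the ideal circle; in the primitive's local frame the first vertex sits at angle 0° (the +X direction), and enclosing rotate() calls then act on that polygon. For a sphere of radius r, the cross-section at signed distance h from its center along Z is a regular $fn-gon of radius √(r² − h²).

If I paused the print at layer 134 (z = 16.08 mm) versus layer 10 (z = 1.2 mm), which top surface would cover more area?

layer 10 (z = 1.2 mm)

Layer 134 (z = 16.08): the cone does not reach this height (z outside [0, 12.5]); the sphere at (-3, 16) is absent (|z−center|=9.080 > r=4.5); the cylinder at (15, 7.5) does not reach this height (z outside [8.5, 12.5]); the 4.5×4 cube at (10, 11) contributes its full rectangle (area 18.00 mm²); Combining (union): only the 4.5×4 cube at (10, 11) is present, so the union is just that shape — area = 18.00 mm². So its area = 18.00 mm². Layer 10 (z = 1.2): the cone: at t=0.096 of its height the radius interpolates to r₁+(r₂−r₁)t = 7.472, giving a regular 32-gon of that circumradius (area = (32/2)·7.472²·sin(360°/32) = 174.27 mm²); the sphere at (-3, 16) is not intersected at this z (|z−center|=5.800 > r=4.5); the cylinder at (15, 7.5) is absent (z outside [8.5, 12.5]); the cube at (10, 11) is not intersected at this z (z outside [1.5, 18]); Combining (union): only the cone is present, so the union is just that shape — area = 174.27 mm². So its area = 174.27 mm². Layer 10 is larger (174.27 vs 18.00 mm²).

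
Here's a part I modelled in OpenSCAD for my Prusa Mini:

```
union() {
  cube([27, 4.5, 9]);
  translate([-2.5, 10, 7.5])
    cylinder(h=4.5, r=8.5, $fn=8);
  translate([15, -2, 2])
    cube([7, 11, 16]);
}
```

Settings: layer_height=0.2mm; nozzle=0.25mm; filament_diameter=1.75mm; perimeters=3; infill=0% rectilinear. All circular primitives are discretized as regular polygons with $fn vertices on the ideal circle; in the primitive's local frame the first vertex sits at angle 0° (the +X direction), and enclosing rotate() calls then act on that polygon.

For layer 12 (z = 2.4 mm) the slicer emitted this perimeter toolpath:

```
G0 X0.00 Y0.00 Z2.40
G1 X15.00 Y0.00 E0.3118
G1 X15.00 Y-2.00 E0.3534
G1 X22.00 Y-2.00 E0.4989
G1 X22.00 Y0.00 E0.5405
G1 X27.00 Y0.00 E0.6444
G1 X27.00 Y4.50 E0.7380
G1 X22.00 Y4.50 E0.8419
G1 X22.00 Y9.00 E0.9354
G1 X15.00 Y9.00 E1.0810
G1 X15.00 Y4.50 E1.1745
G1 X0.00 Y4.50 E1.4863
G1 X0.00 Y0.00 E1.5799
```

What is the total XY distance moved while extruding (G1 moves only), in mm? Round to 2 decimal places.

Sum the Euclidean lengths of each G1 segment: total = 76.00 mm.

76.00 mm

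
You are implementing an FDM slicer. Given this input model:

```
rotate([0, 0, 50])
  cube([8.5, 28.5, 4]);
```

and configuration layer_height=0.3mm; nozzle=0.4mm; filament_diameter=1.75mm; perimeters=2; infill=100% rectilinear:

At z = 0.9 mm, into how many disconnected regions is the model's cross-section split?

At z = 0.9 mm: the 8.5×28.5 cube contributes its full rectangle; (whole slice rotated 50° about Z — lengths, areas and connectivity unchanged). The result has 1 disconnected region.

1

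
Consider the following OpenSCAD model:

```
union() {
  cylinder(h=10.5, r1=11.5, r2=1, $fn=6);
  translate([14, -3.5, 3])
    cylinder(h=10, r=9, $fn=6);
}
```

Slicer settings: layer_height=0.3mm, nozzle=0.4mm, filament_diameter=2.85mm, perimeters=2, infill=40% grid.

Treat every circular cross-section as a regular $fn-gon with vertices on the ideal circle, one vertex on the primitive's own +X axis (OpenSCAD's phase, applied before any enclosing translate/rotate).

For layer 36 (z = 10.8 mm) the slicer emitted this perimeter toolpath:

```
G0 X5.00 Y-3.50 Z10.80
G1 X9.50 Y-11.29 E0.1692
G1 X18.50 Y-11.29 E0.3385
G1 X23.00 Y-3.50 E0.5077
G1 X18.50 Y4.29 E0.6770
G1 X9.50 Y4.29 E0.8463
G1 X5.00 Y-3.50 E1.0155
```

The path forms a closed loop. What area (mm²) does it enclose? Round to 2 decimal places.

210.33 mm²

Apply the shoelace formula to the sequence of (X, Y) vertices; enclosed area = 210.33 mm².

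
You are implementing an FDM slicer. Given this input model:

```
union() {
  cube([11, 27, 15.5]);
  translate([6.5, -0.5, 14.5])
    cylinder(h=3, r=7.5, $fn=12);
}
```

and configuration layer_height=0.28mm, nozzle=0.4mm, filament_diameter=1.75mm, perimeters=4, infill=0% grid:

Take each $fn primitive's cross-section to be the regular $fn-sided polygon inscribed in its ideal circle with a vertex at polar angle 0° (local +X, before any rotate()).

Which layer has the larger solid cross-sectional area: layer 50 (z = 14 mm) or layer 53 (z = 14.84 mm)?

layer 53 (z = 14.84 mm)

Layer 50 (z = 14): the cube is present — its section is the full 11×27 rectangle (area 297.00 mm²); the cylinder at (6.5, -0.5) does not reach this height (z outside [14.5, 17.5]); Merging all regions: only the 11×27 cube is present, so the union is just that shape — area = 297.00 mm². So its area = 297.00 mm². Layer 53 (z = 14.84): the cube (footprint 11×27) is included at this height (area 297.00 mm²); the r=7.5 cylinder at (6.5, -0.5) gives a regular 12-gon of circumradius 7.5 (constant along its height) (area = (12/2)·7.500²·sin(360°/12) = 168.75 mm²); Merging all regions: the regions partially overlap — summed areas 465.75 mm² minus the doubly-counted overlap 65.65 mm² gives 400.10 mm² — area = 400.10 mm². So its area = 400.10 mm². Layer 53 is larger (400.10 vs 297.00 mm²).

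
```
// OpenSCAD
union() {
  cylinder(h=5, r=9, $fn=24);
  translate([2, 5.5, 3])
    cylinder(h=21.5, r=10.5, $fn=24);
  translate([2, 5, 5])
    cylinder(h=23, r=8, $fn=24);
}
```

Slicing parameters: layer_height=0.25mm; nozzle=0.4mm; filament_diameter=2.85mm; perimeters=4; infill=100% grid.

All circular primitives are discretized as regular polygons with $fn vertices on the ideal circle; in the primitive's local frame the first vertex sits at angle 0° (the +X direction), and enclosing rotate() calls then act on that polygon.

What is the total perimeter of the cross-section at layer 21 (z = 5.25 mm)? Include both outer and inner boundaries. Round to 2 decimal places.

65.79 mm

At z = 5.25 mm: the cylinder is not intersected at this z (z outside [0, 5]); the r=10.5 cylinder at (2, 5.5) gives a regular 24-gon of circumradius 10.5 (constant along its height) (perimeter = 2·24·10.500·sin(180°/24) = 65.79 mm); the cylinder at (2, 5): section is a regular 24-gon, circumradius r=8 (perimeter = 2·24·8.000·sin(180°/24) = 50.12 mm); Merging all regions: the r=8 cylinder at (2, 5) lies entirely inside the r=10.5 cylinder at (2, 5.5), so the union is just the r=10.5 cylinder at (2, 5.5) — boundary = 65.79 mm. Overall, the cross-section is a single solid region. Total boundary length (outer) = 65.79 mm.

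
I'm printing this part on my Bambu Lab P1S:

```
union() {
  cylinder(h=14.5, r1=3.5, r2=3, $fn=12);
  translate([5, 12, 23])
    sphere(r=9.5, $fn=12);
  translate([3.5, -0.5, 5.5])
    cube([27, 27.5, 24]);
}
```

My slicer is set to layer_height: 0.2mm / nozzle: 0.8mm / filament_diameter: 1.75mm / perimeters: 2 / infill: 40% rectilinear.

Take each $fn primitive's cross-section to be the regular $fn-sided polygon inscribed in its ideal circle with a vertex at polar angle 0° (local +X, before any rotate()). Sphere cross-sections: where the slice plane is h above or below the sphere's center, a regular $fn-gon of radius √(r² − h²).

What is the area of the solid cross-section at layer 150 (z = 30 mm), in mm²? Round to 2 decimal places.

123.75 mm²

At z = 30 mm: the cone does not reach this height (z outside [0, 14.5]); the sphere at (5, 12): section is a regular 12-gon, circumradius = √(r²−h²) = √(9.5²−7²) = 6.423 (area = (12/2)·6.423²·sin(360°/12) = 123.75 mm²); the cube at (3.5, -0.5) is absent (z outside [5.5, 29.5]); Taking the union: only the r=9.5 sphere at (5, 12) is present, so the union is just that shape — area = 123.75 mm². Overall, the cross-section is a single solid region. Net area = 123.75 mm².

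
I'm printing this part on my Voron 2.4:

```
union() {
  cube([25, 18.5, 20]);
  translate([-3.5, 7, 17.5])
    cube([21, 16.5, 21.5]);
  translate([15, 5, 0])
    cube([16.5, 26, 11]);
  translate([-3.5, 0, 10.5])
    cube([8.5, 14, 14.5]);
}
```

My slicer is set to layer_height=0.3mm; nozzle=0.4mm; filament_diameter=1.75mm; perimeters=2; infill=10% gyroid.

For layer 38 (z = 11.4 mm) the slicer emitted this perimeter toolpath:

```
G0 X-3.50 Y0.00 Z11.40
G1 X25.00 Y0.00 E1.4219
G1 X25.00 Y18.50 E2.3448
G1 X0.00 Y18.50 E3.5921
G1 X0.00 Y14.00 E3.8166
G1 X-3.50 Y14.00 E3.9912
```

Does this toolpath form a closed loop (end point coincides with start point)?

no

Start point (G0): (-3.50, 0.00). End point (last G1): the path does not return to the start — open.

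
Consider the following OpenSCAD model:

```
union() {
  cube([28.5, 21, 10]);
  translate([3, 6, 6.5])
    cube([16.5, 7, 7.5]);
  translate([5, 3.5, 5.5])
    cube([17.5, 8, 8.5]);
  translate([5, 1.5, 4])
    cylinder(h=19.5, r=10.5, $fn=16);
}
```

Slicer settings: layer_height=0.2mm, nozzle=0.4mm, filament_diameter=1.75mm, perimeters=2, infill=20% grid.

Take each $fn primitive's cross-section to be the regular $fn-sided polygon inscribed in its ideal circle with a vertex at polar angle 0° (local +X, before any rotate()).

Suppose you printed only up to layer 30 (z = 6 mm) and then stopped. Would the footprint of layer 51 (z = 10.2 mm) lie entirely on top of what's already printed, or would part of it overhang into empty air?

entirely on top

Compare the two slices. At z = 6: the cube is present — its section is the full 28.5×21 rectangle (area 598.50 mm²); the cube at (3, 6) is absent (z outside [6.5, 14]); the cube at (5, 3.5) is present — its section is the full 17.5×8 rectangle (area 140.00 mm²); the r=10.5 cylinder at (5, 1.5) contributes a regular 16-gon of circumradius 10.5 (area = (16/2)·10.500²·sin(360°/16) = 337.53 mm²); Combining (union): the regions partially overlap — summed areas 1076.03 mm² minus the doubly-counted overlap 297.20 mm² gives 778.83 mm² — area = 778.83 mm². At z = 10.2: the cube is not intersected at this z (z outside [0, 10]); the cube at (3, 6) (footprint 16.5×7) is included at this height (area 115.50 mm²); the 17.5×8 cube at (5, 3.5) contributes its full rectangle (area 140.00 mm²); the r=10.5 cylinder at (5, 1.5) contributes a regular 16-gon of circumradius 10.5 (area = (16/2)·10.500²·sin(360°/16) = 337.53 mm²); Taking the union: the regions partially overlap — summed areas 593.03 mm² minus the doubly-counted overlap 155.13 mm² gives 437.90 mm² — area = 437.90 mm². Checking containment: the cross-section at z = 10.2 is a subset of the cross-section at z = 6.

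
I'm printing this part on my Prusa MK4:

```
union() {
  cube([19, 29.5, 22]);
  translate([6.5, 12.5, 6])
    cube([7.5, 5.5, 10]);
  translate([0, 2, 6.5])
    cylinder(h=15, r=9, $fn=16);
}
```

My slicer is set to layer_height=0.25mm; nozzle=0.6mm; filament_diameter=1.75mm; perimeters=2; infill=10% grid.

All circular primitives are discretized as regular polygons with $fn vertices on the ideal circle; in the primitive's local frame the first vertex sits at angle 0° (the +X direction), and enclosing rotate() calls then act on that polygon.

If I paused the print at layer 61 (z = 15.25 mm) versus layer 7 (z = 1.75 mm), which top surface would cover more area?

Layer 61 (z = 15.25): the cube (footprint 19×29.5) is included at this height (area 560.50 mm²); the cube at (6.5, 12.5) (footprint 7.5×5.5) is included at this height (area 41.25 mm²); the cylinder at (0, 2): section is a regular 16-gon, circumradius r=9 (area = (16/2)·9.000²·sin(360°/16) = 247.98 mm²); Combining (union): the regions partially overlap — summed areas 849.73 mm² minus the doubly-counted overlap 120.85 mm² gives 728.88 mm² — area = 728.88 mm². So its area = 728.88 mm². Layer 7 (z = 1.75): the cube (footprint 19×29.5) is included at this height (area 560.50 mm²); the cube at (6.5, 12.5) does not reach this height (z outside [6, 16]); the cylinder at (0, 2) is absent (z outside [6.5, 21.5]); Merging all regions: only the 19×29.5 cube is present, so the union is just that shape — area = 560.50 mm². So its area = 560.50 mm². Layer 61 is larger (728.88 vs 560.50 mm²).

layer 61 (z = 15.25 mm)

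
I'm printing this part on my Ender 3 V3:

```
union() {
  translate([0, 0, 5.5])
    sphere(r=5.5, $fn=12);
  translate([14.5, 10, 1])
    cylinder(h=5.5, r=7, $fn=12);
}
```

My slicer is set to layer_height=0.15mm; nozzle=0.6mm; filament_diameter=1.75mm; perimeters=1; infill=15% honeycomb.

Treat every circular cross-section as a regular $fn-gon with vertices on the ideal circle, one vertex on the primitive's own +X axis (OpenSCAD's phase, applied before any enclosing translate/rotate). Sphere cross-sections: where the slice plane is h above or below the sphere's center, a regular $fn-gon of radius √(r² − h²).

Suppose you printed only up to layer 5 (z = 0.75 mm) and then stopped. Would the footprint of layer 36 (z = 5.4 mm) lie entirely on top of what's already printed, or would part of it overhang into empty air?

part overhangs

Compare the two slices. At z = 0.75: the sphere: section is a regular 12-gon, circumradius = √(r²−h²) = √(5.5²−4.75²) = 2.773 (area = (12/2)·2.773²·sin(360°/12) = 23.06 mm²); the cylinder at (14.5, 10) is not intersected at this z (z outside [1, 6.5]); Combining (union): only the r=5.5 sphere is present, so the union is just that shape — area = 23.06 mm². At z = 5.4: the sphere: section is a regular 12-gon, circumradius = √(r²−h²) = √(5.5²−0.1²) = 5.499 (area = (12/2)·5.499²·sin(360°/12) = 90.72 mm²); the cylinder at (14.5, 10): section is a regular 12-gon, circumradius r=7 (area = (12/2)·7.000²·sin(360°/12) = 147.00 mm²); Taking the union: the 2 present regions are separate (no shared area or edge), so areas and boundary lengths simply add and each stays a separate island — area = 237.72 mm². Checking containment: at z = 5.4 the cross-section extends beyond the z = 0.75 cross-section by about 214.66 mm².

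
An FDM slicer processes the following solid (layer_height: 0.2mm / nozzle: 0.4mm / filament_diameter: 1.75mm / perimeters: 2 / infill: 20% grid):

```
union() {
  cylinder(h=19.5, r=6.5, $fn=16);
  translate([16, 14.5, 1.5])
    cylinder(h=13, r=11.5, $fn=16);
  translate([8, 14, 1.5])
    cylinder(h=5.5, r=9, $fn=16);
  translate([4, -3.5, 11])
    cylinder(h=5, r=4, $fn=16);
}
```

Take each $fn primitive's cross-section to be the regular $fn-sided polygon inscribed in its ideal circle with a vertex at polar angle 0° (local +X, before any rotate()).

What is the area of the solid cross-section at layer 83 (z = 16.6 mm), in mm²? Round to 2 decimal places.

129.35 mm²

At z = 16.6 mm: the cylinder: section is a regular 16-gon, circumradius r=6.5 (area = (16/2)·6.500²·sin(360°/16) = 129.35 mm²); the cylinder at (16, 14.5) is not intersected at this z (z outside [1.5, 14.5]); the cylinder at (8, 14) is absent (z outside [1.5, 7]); the cylinder at (4, -3.5) is absent (z outside [11, 16]); Taking the union: only the r=6.5 cylinder is present, so the union is just that shape — area = 129.35 mm². Overall, the cross-section is a single solid region. Net area = 129.35 mm².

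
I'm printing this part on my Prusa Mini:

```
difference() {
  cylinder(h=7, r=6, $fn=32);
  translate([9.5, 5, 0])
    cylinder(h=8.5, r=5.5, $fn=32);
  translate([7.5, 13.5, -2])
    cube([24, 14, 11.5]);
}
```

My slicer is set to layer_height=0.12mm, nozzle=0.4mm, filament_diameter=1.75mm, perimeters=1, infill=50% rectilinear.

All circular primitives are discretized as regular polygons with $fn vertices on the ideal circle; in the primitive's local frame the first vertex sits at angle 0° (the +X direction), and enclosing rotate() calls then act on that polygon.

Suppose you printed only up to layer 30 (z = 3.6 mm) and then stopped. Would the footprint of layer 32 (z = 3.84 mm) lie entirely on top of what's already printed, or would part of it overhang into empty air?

Compare the two slices. At z = 3.6: the cylinder: section is a regular 32-gon, circumradius r=6 (area = (32/2)·6.000²·sin(360°/32) = 112.37 mm²); the r=5.5 cylinder at (9.5, 5) contributes a regular 32-gon of circumradius 5.5 (area = (32/2)·5.500²·sin(360°/32) = 94.42 mm²); the cube at (7.5, 13.5) is present — its section is the full 24×14 rectangle (area 336.00 mm²); Taking the first minus the rest: starting from the r=6 cylinder (112.37 mm²), the r=5.5 cylinder at (9.5, 5) partially overlaps it — only the 1.97 mm² overlap (of its 94.42 mm²) is removed, clipping the outline; the 24×14 cube at (7.5, 13.5) misses the remaining region (no effect) — area = 110.41 mm². At z = 3.84: the r=6 cylinder gives a regular 32-gon of circumradius 6 (constant along its height) (area = (32/2)·6.000²·sin(360°/32) = 112.37 mm²); the r=5.5 cylinder at (9.5, 5) contributes a regular 32-gon of circumradius 5.5 (area = (32/2)·5.500²·sin(360°/32) = 94.42 mm²); the cube at (7.5, 13.5) is present — its section is the full 24×14 rectangle (area 336.00 mm²); Subtracting the remaining from the first: starting from the r=6 cylinder (112.37 mm²), the r=5.5 cylinder at (9.5, 5) partially overlaps it — only the 1.97 mm² overlap (of its 94.42 mm²) is removed, clipping the outline; the 24×14 cube at (7.5, 13.5) misses the remaining region (no effect) — area = 110.41 mm². Checking containment: the cross-section at z = 3.84 is a subset of the cross-section at z = 3.6.

entirely on top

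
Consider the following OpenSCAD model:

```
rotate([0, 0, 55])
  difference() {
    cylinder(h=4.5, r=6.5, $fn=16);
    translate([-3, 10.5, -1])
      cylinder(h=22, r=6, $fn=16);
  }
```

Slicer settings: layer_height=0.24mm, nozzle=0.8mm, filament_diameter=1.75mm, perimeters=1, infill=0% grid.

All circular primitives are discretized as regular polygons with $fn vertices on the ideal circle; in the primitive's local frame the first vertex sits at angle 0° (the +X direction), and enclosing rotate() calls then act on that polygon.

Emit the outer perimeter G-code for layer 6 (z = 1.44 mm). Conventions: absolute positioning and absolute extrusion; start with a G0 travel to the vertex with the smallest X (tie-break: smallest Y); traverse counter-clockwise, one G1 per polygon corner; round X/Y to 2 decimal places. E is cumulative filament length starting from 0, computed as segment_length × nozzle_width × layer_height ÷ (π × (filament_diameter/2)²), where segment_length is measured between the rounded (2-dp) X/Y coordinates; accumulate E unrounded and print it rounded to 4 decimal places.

G0 X-6.40 Y-1.13 Z1.44
G1 X-5.48 Y-3.49 E0.2022
G1 X-3.73 Y-5.32 E0.4043
G1 X-1.41 Y-6.35 E0.6069
G1 X1.13 Y-6.40 E0.8097
G1 X3.49 Y-5.48 E1.0119
G1 X5.32 Y-3.73 E1.2140
G1 X6.35 Y-1.41 E1.4167
G1 X6.40 Y1.13 E1.6195
G1 X5.48 Y3.49 E1.8217
G1 X3.73 Y5.32 E2.0238
G1 X1.41 Y6.35 E2.2264
G1 X-1.13 Y6.40 E2.4292
G1 X-3.49 Y5.48 E2.6314
G1 X-4.41 Y4.60 E2.7330
G1 X-4.46 Y2.27 E2.9190
G1 X-5.41 Y0.12 E3.1067
G1 X-6.39 Y-0.82 E3.2151
G1 X-6.40 Y-1.13 E3.2398

At z = 1.44 mm: the r=6.5 cylinder gives a regular 16-gon of circumradius 6.5 (constant along its height); the r=6 cylinder at (-3, 10.5) contributes a regular 16-gon of circumradius 6; After the difference (first − rest): starting from the r=6.5 cylinder, the r=6 cylinder at (-3, 10.5) partially overlaps it — only the 5.48 mm² overlap (of its 110.21 mm²) is removed, clipping the outline — 1 connected region; (rotated 55° about Z; rotation is an isometry so areas/perimeters/island counts are preserved). The outline is a single polygon with 18 vertices. Extrusion per mm of travel: 0.8 × 0.24 / (π × 0.875²) = 0.079824. Accumulating E over each segment gives final E = 3.2398.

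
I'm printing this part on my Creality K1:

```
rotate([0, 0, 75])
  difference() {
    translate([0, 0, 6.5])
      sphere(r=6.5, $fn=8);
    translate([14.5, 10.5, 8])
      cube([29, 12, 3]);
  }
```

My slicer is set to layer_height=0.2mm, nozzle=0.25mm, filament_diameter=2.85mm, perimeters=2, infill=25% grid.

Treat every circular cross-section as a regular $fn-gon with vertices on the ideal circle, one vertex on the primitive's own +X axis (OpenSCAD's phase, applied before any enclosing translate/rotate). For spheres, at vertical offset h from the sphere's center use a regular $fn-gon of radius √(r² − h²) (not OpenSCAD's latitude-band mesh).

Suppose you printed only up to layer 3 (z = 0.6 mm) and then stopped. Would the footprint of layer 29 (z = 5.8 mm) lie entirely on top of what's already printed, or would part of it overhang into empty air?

part overhangs

Compare the two slices. At z = 0.6: the sphere: section is a regular 8-gon, circumradius = √(r²−h²) = √(6.5²−5.9²) = 2.728 (area = (8/2)·2.728²·sin(360°/8) = 21.04 mm²); the cube at (14.5, 10.5) does not reach this height (z outside [8, 11]); Subtracting the remaining from the first: none of the subtracted shapes is present at this height, so the r=6.5 sphere is unchanged — area = 21.04 mm²; (whole slice rotated 75° about Z — lengths, areas and connectivity unchanged). At z = 5.8: the sphere: section is a regular 8-gon, circumradius = √(r²−h²) = √(6.5²−0.7²) = 6.462 (area = (8/2)·6.462²·sin(360°/8) = 118.12 mm²); the cube at (14.5, 10.5) does not reach this height (z outside [8, 11]); Subtracting the remaining from the first: none of the subtracted shapes is present at this height, so the r=6.5 sphere is unchanged — area = 118.12 mm²; (whole slice rotated 75° about Z — lengths, areas and connectivity unchanged). Checking containment: at z = 5.8 the cross-section extends beyond the z = 0.6 cross-section by about 97.07 mm².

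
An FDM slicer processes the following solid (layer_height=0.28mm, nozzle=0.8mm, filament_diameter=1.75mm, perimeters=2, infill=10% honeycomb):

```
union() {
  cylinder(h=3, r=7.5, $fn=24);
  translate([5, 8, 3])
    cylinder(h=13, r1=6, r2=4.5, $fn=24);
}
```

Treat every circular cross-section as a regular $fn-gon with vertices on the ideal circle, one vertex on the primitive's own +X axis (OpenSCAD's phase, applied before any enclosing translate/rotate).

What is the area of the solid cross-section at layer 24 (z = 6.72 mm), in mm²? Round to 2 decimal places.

At z = 6.72 mm: the cylinder is not intersected at this z (z outside [0, 3]); the cone at (5, 8) contributes a regular 24-gon of circumradius 5.571 (interpolated between r1=6 and r2=4.5 at t=0.286) (area = (24/2)·5.571²·sin(360°/24) = 96.38 mm²); Combining (union): only the cone at (5, 8) is present, so the union is just that shape — area = 96.38 mm². Overall, the cross-section is a single solid region. Net area = 96.38 mm².

96.38 mm²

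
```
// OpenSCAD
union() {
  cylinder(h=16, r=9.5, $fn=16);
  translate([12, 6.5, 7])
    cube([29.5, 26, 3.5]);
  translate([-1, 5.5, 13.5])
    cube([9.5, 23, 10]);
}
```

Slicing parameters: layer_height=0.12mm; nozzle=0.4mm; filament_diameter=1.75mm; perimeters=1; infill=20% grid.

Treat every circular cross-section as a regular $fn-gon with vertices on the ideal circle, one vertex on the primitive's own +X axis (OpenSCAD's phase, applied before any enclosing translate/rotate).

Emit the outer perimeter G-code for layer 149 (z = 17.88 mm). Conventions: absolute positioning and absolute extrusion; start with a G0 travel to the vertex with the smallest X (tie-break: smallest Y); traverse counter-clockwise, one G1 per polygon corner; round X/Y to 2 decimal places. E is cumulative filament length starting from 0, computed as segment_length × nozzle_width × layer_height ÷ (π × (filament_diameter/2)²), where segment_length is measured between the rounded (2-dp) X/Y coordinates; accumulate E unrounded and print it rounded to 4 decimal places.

At z = 17.88 mm: the cylinder is absent (z outside [0, 16]); the cube at (12, 6.5) is not intersected at this z (z outside [7, 10.5]); the 9.5×23 cube at (-1, 5.5) contributes its full rectangle; Combining (union): only the 9.5×23 cube at (-1, 5.5) is present, so the union is just that shape — 1 connected region. The outline is a single polygon with 4 vertices. Extrusion per mm of travel: 0.4 × 0.12 / (π × 0.875²) = 0.019956. Accumulating E over each segment gives final E = 1.2971.

G0 X-1.00 Y5.50 Z17.88
G1 X8.50 Y5.50 E0.1896
G1 X8.50 Y28.50 E0.6486
G1 X-1.00 Y28.50 E0.8382
G1 X-1.00 Y5.50 E1.2971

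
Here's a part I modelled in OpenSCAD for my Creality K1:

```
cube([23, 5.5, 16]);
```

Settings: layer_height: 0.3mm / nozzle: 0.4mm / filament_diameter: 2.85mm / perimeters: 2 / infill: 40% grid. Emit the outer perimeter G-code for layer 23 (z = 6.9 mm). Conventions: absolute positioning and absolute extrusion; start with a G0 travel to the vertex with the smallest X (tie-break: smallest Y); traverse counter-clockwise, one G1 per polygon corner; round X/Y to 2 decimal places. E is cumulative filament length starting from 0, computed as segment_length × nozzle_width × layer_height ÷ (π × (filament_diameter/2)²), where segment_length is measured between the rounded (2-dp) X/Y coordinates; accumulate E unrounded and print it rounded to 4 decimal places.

G0 X0.00 Y0.00 Z6.90
G1 X23.00 Y0.00 E0.4326
G1 X23.00 Y5.50 E0.5361
G1 X0.00 Y5.50 E0.9687
G1 X0.00 Y0.00 E1.0722

At z = 6.9 mm: the 23×5.5 cube contributes its full rectangle. The outline is a single polygon with 4 vertices. Extrusion per mm of travel: 0.4 × 0.3 / (π × 1.425²) = 0.018811. Accumulating E over each segment gives final E = 1.0722.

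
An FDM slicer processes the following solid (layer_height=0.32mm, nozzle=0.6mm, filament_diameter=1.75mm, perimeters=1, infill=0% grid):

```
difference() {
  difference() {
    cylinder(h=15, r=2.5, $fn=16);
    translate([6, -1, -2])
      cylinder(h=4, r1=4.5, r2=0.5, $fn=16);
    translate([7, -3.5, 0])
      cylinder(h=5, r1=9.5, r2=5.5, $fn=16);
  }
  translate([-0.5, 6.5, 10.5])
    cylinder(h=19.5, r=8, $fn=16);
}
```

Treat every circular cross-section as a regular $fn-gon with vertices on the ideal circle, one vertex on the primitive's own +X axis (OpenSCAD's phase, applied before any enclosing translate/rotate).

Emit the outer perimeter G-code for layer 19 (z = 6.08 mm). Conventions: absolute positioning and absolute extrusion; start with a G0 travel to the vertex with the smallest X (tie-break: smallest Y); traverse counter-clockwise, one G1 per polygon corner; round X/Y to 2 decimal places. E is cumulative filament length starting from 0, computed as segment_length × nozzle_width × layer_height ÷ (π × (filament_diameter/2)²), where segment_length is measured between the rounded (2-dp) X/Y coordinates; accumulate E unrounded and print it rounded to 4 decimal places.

At z = 6.08 mm: the r=2.5 cylinder contributes a regular 16-gon of circumradius 2.5; the cone at (6, -1) is not intersected at this z (z outside [-2, 2]); the cone at (7, -3.5) does not reach this height (z outside [0, 5]); Taking the first minus the rest: none of the subtracted shapes is present at this height, so the r=2.5 cylinder is unchanged — 1 connected region; the cylinder at (-0.5, 6.5) is not intersected at this z (z outside [10.5, 30]); Subtracting the remaining from the first: none of the subtracted shapes is present at this height, so the result so far is unchanged — 1 connected region. The outline is a single polygon with 16 vertices. Extrusion per mm of travel: 0.6 × 0.32 / (π × 0.875²) = 0.079824. Accumulating E over each segment gives final E = 1.2466.

G0 X-2.50 Y0.00 Z6.08
G1 X-2.31 Y-0.96 E0.0781
G1 X-1.77 Y-1.77 E0.1558
G1 X-0.96 Y-2.31 E0.2335
G1 X0.00 Y-2.50 E0.3117
G1 X0.96 Y-2.31 E0.3898
G1 X1.77 Y-1.77 E0.4675
G1 X2.31 Y-0.96 E0.5452
G1 X2.50 Y0.00 E0.6233
G1 X2.31 Y0.96 E0.7014
G1 X1.77 Y1.77 E0.7791
G1 X0.96 Y2.31 E0.8568
G1 X0.00 Y2.50 E0.9350
G1 X-0.96 Y2.31 E1.0131
G1 X-1.77 Y1.77 E1.0908
G1 X-2.31 Y0.96 E1.1685
G1 X-2.50 Y0.00 E1.2466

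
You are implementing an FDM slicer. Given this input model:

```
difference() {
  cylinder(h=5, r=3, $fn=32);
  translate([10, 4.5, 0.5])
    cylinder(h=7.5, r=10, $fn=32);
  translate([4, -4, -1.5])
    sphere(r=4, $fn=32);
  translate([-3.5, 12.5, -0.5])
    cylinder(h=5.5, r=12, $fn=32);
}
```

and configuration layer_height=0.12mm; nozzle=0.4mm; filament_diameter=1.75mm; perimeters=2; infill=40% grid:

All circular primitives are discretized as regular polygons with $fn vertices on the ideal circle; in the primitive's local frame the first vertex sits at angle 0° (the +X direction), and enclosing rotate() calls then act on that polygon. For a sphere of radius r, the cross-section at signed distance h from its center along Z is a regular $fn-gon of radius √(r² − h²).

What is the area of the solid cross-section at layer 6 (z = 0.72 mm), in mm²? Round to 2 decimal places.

14.31 mm²

At z = 0.72 mm: the r=3 cylinder gives a regular 32-gon of circumradius 3 (constant along its height) (area = (32/2)·3.000²·sin(360°/32) = 28.09 mm²); the cylinder at (10, 4.5): section is a regular 32-gon, circumradius r=10 (area = (32/2)·10.000²·sin(360°/32) = 312.14 mm²); the r=4 sphere at (4, -4) slices to a regular 32-gon of circumradius 3.327 (√(r²−h²) with h=2.22 from center) (area = (32/2)·3.327²·sin(360°/32) = 34.56 mm²); the r=12 cylinder at (-3.5, 12.5) gives a regular 32-gon of circumradius 12 (constant along its height) (area = (32/2)·12.000²·sin(360°/32) = 449.49 mm²); Taking the first minus the rest: starting from the r=3 cylinder (28.09 mm²), the r=10 cylinder at (10, 4.5) partially overlaps it — only the 7.50 mm² overlap (of its 312.14 mm²) is removed, clipping the outline; the r=4 sphere at (4, -4) partially overlaps it — only the 0.85 mm² overlap (of its 34.56 mm²) is removed, clipping the outline; the r=12 cylinder at (-3.5, 12.5) partially overlaps it — only the 5.44 mm² overlap (of its 449.49 mm²) is removed, clipping the outline — area = 14.31 mm². Overall, the cross-section is a single solid region. Net area = 14.31 mm².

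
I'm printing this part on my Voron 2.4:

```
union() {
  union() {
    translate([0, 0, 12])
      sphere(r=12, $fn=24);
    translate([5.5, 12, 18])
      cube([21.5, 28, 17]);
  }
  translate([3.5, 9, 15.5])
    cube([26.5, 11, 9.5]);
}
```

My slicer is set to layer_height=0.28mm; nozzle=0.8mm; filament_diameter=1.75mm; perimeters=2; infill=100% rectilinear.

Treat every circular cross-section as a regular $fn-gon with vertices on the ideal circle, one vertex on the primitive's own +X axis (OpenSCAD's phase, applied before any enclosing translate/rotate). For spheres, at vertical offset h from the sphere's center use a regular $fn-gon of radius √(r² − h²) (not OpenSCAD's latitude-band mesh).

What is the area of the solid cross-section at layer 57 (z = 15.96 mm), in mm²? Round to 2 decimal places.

686.88 mm²

At z = 15.96 mm: the r=12 sphere slices to a regular 24-gon of circumradius 11.328 (√(r²−h²) with h=3.96 from center) (area = (24/2)·11.328²·sin(360°/24) = 398.53 mm²); the cube at (5.5, 12) is absent (z outside [18, 35]); Taking the union: only the r=12 sphere is present, so the union is just that shape — area = 398.53 mm²; the cube at (3.5, 9) is present — its section is the full 26.5×11 rectangle (area 291.50 mm²); Merging all regions: the regions partially overlap — summed areas 690.03 mm² minus the doubly-counted overlap 3.15 mm² gives 686.88 mm² — area = 686.88 mm². Overall, the cross-section is a single solid region. Net area = 686.88 mm².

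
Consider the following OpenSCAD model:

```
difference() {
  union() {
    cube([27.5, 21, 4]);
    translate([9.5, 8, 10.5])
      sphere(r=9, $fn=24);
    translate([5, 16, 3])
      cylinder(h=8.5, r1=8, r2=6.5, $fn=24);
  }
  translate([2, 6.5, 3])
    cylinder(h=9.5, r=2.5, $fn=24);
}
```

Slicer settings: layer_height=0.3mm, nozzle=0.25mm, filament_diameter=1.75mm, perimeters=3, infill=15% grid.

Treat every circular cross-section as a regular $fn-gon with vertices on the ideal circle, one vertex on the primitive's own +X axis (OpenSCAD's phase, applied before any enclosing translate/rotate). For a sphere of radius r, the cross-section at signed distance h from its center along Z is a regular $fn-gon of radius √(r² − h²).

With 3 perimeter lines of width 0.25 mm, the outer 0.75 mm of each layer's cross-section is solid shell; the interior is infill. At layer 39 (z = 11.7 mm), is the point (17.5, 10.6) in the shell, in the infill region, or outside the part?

shell

At z = 11.7 mm: the cube does not reach this height (z outside [0, 4]); the r=9 sphere at (9.5, 8) slices to a regular 24-gon of circumradius 8.920 (√(r²−h²) with h=1.2 from center); the cone at (5, 16) does not reach this height (z outside [3, 11.5]); Combining (union): only the r=9 sphere at (9.5, 8) is present, so the union is just that shape — 1 connected region; the cylinder at (2, 6.5): section is a regular 24-gon, circumradius r=2.5; After the difference (first − rest): starting from the result so far, the r=2.5 cylinder at (2, 6.5) partially overlaps it — only the 15.09 mm² overlap (of its 19.41 mm²) is removed, clipping the outline — 1 connected region. Overall, the cross-section is a single solid region. The nearest boundary edge runs (17.22, 12.46)→(18.12, 10.31); distance from the point to it = 0.46 mm. The point is inside the cross-section, 0.46 mm from the nearest boundary — within the 0.75 mm shell band (3 × 0.25).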